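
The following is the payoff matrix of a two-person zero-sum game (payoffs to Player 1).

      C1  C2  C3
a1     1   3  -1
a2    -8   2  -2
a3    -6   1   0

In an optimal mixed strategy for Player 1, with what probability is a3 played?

1/4

Row minima: a1 → -1, a2 → -8, a3 → -6; maximin = -1.
Column maxima: C1 → 1, C2 → 3, C3 → 0; minimax = 0.
-1 ≠ 0, so there is no saddle point; optimal play is mixed.
a2 is strictly dominated by a1, so Player 1 never plays it.
C2 is strictly dominated by C1 (it gives Player 1 strictly more in every row), so Player 2 never plays it.
On the remaining 2×2 (a1, a3 vs C1, C3):
Let Player 1 play a1 with probability p. Expected payoff against C1: 1p + (-6)(1−p) = 7p − 6; against C3: (-1)p + 0(1−p) = −p.
Setting these equal: 7p − 6 = −p ⇒ 8p = 6 ⇒ p = 3/4, and the value is (7)·(3/4) − 6 = -3/4.
For Player 2: with q = P(C1), equating a1's and a3's payoffs gives 2q − 1 = −6q ⇒ q = 1/8.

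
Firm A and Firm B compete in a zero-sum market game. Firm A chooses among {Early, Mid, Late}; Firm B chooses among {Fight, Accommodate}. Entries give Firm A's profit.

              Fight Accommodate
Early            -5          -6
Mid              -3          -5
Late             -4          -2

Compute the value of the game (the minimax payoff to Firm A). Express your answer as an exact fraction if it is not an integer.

-7/2

Row minima: Early → -6, Mid → -5, Late → -4; maximin = -4.
Column maxima: Fight → -3, Accommodate → -2; minimax = -3.
-4 ≠ -3, so there is no saddle point; optimal play is mixed.
Early is strictly dominated by Mid, so Firm A never plays it.
On the remaining 2×2 (Mid, Late vs Fight, Accommodate):
Let Firm A play Mid with probability p. Expected payoff against Fight: (-3)p + (-4)(1−p) = p − 4; against Accommodate: (-5)p + (-2)(1−p) = −3p − 2.
Setting these equal: p − 4 = −3p − 2 ⇒ 4p = 2 ⇒ p = 1/2, and the value is (1)·(1/2) − 4 = -7/2.
For Firm B: with q = P(Fight), equating Mid's and Late's payoffs gives 2q − 5 = −2q − 2 ⇒ q = 3/4.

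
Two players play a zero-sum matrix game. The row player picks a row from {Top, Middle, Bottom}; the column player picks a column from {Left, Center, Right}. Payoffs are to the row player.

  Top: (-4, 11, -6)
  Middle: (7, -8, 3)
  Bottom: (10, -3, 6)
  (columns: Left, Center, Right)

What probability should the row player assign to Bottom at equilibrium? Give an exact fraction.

17/26

Row minima: Top → -6, Middle → -8, Bottom → -3; maximin = -3.
Column maxima: Left → 10, Center → 11, Right → 6; minimax = 6.
-3 ≠ 6, so there is no saddle point; optimal play is mixed.
Middle is strictly dominated by Bottom, so the row player never plays it.
Left is strictly dominated by Right (it gives the row player strictly more in every row), so the column player never plays it.
On the remaining 2×2 (Top, Bottom vs Center, Right):
Let the row player play Top with probability p. Expected payoff against Center: 11p + (-3)(1−p) = 14p − 3; against Right: (-6)p + 6(1−p) = −12p + 6.
Setting these equal: 14p − 3 = −12p + 6 ⇒ 26p = 9 ⇒ p = 9/26, and the value is (14)·(9/26) − 3 = 24/13.
For the column player: with q = P(Center), equating Top's and Bottom's payoffs gives 17q − 6 = −9q + 6 ⇒ q = 6/13.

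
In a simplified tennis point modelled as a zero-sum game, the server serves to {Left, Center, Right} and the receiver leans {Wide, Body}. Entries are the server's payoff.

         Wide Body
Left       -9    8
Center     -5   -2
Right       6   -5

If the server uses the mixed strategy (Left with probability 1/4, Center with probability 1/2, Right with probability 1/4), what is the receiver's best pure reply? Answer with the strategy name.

Wide

If the receiver plays Wide, the server's expected payoff is (1/4)·(-9) + (1/2)·(-5) + (1/4)·6 = -13/4.
If the receiver plays Body, the server's expected payoff is (1/4)·8 + (1/2)·(-2) + (1/4)·(-5) = -1/4.
The receiver minimizes the server's payoff; the smallest is -13/4, so the best response is Wide.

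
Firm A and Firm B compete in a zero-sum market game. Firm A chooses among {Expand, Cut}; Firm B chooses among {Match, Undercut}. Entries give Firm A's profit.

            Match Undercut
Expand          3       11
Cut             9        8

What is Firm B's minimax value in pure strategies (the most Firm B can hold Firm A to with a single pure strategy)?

Column maxima: Match → 9, Undercut → 11.
The smallest of these is 9.

9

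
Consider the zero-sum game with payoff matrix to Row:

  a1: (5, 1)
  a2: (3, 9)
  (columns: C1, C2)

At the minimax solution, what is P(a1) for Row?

3/5

Row minima: a1 → 1, a2 → 3; maximin = 3.
Column maxima: C1 → 5, C2 → 9; minimax = 5.
3 ≠ 5, so there is no saddle point; optimal play is mixed.
Let Row play a1 with probability p. Expected payoff against C1: 5p + 3(1−p) = 2p + 3; against C2: 1p + 9(1−p) = −8p + 9.
Setting these equal: 2p + 3 = −8p + 9 ⇒ 10p = 6 ⇒ p = 3/5, and the value is (2)·(3/5) + 3 = 21/5.
For Column: with q = P(C1), equating a1's and a2's payoffs gives 4q + 1 = −6q + 9 ⇒ q = 4/5.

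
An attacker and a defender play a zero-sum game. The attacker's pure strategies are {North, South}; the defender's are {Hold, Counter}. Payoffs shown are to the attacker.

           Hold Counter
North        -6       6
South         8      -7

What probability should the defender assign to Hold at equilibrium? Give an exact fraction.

Row minima: North → -6, South → -7; maximin = -6.
Column maxima: Hold → 8, Counter → 6; minimax = 6.
-6 ≠ 6, so there is no saddle point; optimal play is mixed.
Let the attacker play North with probability p. Expected payoff against Hold: (-6)p + 8(1−p) = −14p + 8; against Counter: 6p + (-7)(1−p) = 13p − 7.
Setting these equal: −14p + 8 = 13p − 7 ⇒ −27p = -15 ⇒ p = 5/9, and the value is (-14)·(5/9) + 8 = 2/9.
For the defender: with q = P(Hold), equating North's and South's payoffs gives −12q + 6 = 15q − 7 ⇒ q = 13/27.

13/27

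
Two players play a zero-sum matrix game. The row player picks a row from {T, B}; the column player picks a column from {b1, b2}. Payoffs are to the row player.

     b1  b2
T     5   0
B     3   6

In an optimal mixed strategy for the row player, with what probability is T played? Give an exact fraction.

Row minima: T → 0, B → 3; maximin = 3.
Column maxima: b1 → 5, b2 → 6; minimax = 5.
3 ≠ 5, so there is no saddle point; optimal play is mixed.
Let the row player play T with probability p. Expected payoff against b1: 5p + 3(1−p) = 2p + 3; against b2: 0p + 6(1−p) = −6p + 6.
Setting these equal: 2p + 3 = −6p + 6 ⇒ 8p = 3 ⇒ p = 3/8, and the value is (2)·(3/8) + 3 = 15/4.
For the column player: with q = P(b1), equating T's and B's payoffs gives 5q = −3q + 6 ⇒ q = 3/4.

3/8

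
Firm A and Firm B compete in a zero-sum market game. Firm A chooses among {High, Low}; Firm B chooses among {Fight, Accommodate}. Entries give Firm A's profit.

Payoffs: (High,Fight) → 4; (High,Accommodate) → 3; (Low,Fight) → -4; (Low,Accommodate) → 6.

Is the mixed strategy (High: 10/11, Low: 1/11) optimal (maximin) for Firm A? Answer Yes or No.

Yes

Against Fight this mix gives (10/11)·4 + (1/11)·(-4) = 36/11.
Against Accommodate this mix gives (10/11)·3 + (1/11)·6 = 36/11.
All of Firm B's active replies (Fight, Accommodate) yield 36/11, and no column does worse for Firm A. The mix makes Firm B indifferent and guarantees 36/11, so it is optimal.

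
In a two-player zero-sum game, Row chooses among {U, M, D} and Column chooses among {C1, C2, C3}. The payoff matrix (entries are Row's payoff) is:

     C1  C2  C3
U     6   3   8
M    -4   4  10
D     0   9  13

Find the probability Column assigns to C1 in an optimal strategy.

Row minima: U → 3, M → -4, D → 0; maximin = 3.
Column maxima: C1 → 6, C2 → 9, C3 → 13; minimax = 6.
3 ≠ 6, so there is no saddle point; optimal play is mixed.
M is strictly dominated by D, so Row never plays it.
C3 is strictly dominated by C1 (it gives Row strictly more in every row), so Column never plays it.
On the remaining 2×2 (U, D vs C1, C2):
Let Row play U with probability p. Expected payoff against C1: 6p + 0(1−p) = 6p; against C2: 3p + 9(1−p) = −6p + 9.
Setting these equal: 6p = −6p + 9 ⇒ 12p = 9 ⇒ p = 3/4, and the value is (6)·(3/4) = 9/2.
For Column: with q = P(C1), equating U's and D's payoffs gives 3q + 3 = −9q + 9 ⇒ q = 1/2.

1/2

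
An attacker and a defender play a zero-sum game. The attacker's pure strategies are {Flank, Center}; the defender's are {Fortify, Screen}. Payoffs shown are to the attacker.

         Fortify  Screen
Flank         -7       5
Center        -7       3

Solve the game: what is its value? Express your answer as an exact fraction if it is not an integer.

Row minima: Flank → -7, Center → -7; maximin = -7.
Column maxima: Fortify → -7, Screen → 5; minimax = -7.
Since maximin = minimax = -7, there is a saddle point and the value is -7.

-7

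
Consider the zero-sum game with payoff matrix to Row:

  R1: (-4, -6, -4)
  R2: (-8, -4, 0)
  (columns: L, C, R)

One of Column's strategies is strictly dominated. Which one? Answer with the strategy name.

R

C holds Row's payoff strictly below R in every row: -6 < -4, -4 < 0.
So R is strictly dominated for Column.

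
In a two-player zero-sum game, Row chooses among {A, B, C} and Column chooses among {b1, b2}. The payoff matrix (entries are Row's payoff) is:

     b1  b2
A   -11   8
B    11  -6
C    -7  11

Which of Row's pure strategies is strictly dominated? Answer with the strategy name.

A

C gives a strictly higher payoff than A against every column: -7 > -11, 11 > 8.
So A is strictly dominated and Row never plays it.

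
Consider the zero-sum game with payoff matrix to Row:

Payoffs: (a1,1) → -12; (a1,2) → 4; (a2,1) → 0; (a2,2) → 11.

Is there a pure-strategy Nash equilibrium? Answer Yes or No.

Row minima: a1 → -12, a2 → 0; maximin = 0.
Column maxima: 1 → 0, 2 → 11; minimax = 0.
maximin = minimax = 0, so a saddle point exists.

Yes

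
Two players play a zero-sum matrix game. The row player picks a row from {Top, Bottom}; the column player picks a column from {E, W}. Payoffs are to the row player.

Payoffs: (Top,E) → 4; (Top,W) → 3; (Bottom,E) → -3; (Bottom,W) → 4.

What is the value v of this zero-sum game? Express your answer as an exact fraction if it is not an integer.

Row minima: Top → 3, Bottom → -3; maximin = 3.
Column maxima: E → 4, W → 4; minimax = 4.
3 ≠ 4, so there is no saddle point; optimal play is mixed.
Let the row player play Top with probability p. Expected payoff against E: 4p + (-3)(1−p) = 7p − 3; against W: 3p + 4(1−p) = −p + 4.
Setting these equal: 7p − 3 = −p + 4 ⇒ 8p = 7 ⇒ p = 7/8, and the value is (7)·(7/8) − 3 = 25/8.
For the column player: with q = P(E), equating Top's and Bottom's payoffs gives q + 3 = −7q + 4 ⇒ q = 1/8.

25/8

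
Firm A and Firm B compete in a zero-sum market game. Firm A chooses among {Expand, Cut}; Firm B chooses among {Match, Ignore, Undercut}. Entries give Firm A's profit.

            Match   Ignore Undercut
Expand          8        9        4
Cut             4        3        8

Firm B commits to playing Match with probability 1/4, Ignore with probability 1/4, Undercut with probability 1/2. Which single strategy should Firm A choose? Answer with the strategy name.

Expected payoff of Expand: (1/4)·8 + (1/4)·9 + (1/2)·4 = 25/4.
Expected payoff of Cut: (1/4)·4 + (1/4)·3 + (1/2)·8 = 23/4.
The largest is 25/4, so Firm A's best response is Expand.

Expand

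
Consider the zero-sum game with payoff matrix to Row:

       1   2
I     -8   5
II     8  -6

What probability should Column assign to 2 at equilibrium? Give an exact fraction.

16/27

Row minima: I → -8, II → -6; maximin = -6.
Column maxima: 1 → 8, 2 → 5; minimax = 5.
-6 ≠ 5, so there is no saddle point; optimal play is mixed.
Let Row play I with probability p. Expected payoff against 1: (-8)p + 8(1−p) = −16p + 8; against 2: 5p + (-6)(1−p) = 11p − 6.
Setting these equal: −16p + 8 = 11p − 6 ⇒ −27p = -14 ⇒ p = 14/27, and the value is (-16)·(14/27) + 8 = -8/27.
For Column: with q = P(1), equating I's and II's payoffs gives −13q + 5 = 14q − 6 ⇒ q = 11/27.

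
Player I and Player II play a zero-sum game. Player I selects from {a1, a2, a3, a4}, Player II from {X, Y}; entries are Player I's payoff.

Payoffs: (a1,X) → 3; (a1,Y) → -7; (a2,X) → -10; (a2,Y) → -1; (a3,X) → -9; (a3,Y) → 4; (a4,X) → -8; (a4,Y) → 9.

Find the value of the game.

-29/27

Row minima: a1 → -7, a2 → -10, a3 → -9, a4 → -8; maximin = -7.
Column maxima: X → 3, Y → 9; minimax = 3.
-7 ≠ 3, so there is no saddle point; optimal play is mixed.
a2 is strictly dominated by a3, so Player I never plays it.
a3 is strictly dominated by a4, so Player I never plays it.
On the remaining 2×2 (a1, a4 vs X, Y):
Let Player I play a1 with probability p. Expected payoff against X: 3p + (-8)(1−p) = 11p − 8; against Y: (-7)p + 9(1−p) = −16p + 9.
Setting these equal: 11p − 8 = −16p + 9 ⇒ 27p = 17 ⇒ p = 17/27, and the value is (11)·(17/27) − 8 = -29/27.
For Player II: with q = P(X), equating a1's and a4's payoffs gives 10q − 7 = −17q + 9 ⇒ q = 16/27.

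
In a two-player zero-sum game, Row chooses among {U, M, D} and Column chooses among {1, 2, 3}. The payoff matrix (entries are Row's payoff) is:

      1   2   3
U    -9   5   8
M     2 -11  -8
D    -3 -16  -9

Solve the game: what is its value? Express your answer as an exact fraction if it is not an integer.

-89/27

Row minima: U → -9, M → -11, D → -16; maximin = -9.
Column maxima: 1 → 2, 2 → 5, 3 → 8; minimax = 2.
-9 ≠ 2, so there is no saddle point; optimal play is mixed.
D is strictly dominated by M, so Row never plays it.
3 is strictly dominated by 2 (it gives Row strictly more in every row), so Column never plays it.
On the remaining 2×2 (U, M vs 1, 2):
Let Row play U with probability p. Expected payoff against 1: (-9)p + 2(1−p) = −11p + 2; against 2: 5p + (-11)(1−p) = 16p − 11.
Setting these equal: −11p + 2 = 16p − 11 ⇒ −27p = -13 ⇒ p = 13/27, and the value is (-11)·(13/27) + 2 = -89/27.
For Column: with q = P(1), equating U's and M's payoffs gives −14q + 5 = 13q − 11 ⇒ q = 16/27.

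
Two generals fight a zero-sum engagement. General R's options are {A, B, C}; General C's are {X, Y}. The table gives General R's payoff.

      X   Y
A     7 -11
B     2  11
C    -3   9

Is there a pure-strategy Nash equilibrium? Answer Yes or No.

No

Row minima: A → -11, B → 2, C → -3; maximin = 2.
Column maxima: X → 7, Y → 11; minimax = 7.
2 ≠ 7, so no pure-strategy equilibrium exists.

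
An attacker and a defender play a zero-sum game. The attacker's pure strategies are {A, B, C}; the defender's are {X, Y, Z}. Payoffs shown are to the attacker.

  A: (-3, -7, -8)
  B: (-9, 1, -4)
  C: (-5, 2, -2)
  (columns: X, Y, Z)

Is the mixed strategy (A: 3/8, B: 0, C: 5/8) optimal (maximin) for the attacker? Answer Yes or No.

Against X this mix gives (3/8)·(-3) + (5/8)·(-5) = -17/4.
Against Y this mix gives (3/8)·(-7) + (5/8)·2 = -11/8.
Against Z this mix gives (3/8)·(-8) + (5/8)·(-2) = -17/4.
All of the defender's active replies (X, Z) yield -17/4, and no column does worse for the attacker. The mix makes the defender indifferent and guarantees -17/4, so it is optimal.

Yes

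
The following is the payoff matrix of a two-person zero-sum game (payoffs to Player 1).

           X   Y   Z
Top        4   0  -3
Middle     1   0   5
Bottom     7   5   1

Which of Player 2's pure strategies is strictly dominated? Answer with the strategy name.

X

Y holds Player 1's payoff strictly below X in every row: 0 < 4, 0 < 1, 5 < 7.
So X is strictly dominated for Player 2.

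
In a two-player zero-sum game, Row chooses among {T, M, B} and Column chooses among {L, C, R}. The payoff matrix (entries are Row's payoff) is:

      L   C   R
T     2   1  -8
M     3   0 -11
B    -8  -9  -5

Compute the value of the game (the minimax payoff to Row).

-77/13

Row minima: T → -8, M → -11, B → -9; maximin = -8.
Column maxima: L → 3, C → 1, R → -5; minimax = -5.
-8 ≠ -5, so there is no saddle point; optimal play is mixed.
L is strictly dominated by C (it gives Row strictly more in every row), so Column never plays it.
With L eliminated, M is strictly dominated by T (T gives Row strictly more in every remaining column), so Row never plays it.
On the remaining 2×2 (T, B vs C, R):
Let Row play T with probability p. Expected payoff against C: 1p + (-9)(1−p) = 10p − 9; against R: (-8)p + (-5)(1−p) = −3p − 5.
Setting these equal: 10p − 9 = −3p − 5 ⇒ 13p = 4 ⇒ p = 4/13, and the value is (10)·(4/13) − 9 = -77/13.
For Column: with q = P(C), equating T's and B's payoffs gives 9q − 8 = −4q − 5 ⇒ q = 3/13.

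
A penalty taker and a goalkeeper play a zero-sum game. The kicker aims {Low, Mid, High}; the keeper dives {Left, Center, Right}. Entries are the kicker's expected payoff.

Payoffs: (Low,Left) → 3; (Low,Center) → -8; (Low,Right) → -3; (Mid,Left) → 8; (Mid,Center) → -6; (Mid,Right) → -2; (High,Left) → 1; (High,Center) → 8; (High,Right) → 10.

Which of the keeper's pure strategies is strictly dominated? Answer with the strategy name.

Center holds the kicker's payoff strictly below Right in every row: -8 < -3, -6 < -2, 8 < 10.
So Right is strictly dominated for the keeper.

Right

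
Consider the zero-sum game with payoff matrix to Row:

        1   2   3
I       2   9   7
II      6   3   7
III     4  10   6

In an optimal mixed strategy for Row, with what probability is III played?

Row minima: I → 2, II → 3, III → 4; maximin = 4.
Column maxima: 1 → 6, 2 → 10, 3 → 7; minimax = 6.
4 ≠ 6, so there is no saddle point; optimal play is mixed.
3 is strictly dominated by 1 (it gives Row strictly more in every row), so Column never plays it.
With 3 eliminated, I is strictly dominated by III (III gives Row strictly more in every remaining column), so Row never plays it.
On the remaining 2×2 (II, III vs 1, 2):
Let Row play II with probability p. Expected payoff against 1: 6p + 4(1−p) = 2p + 4; against 2: 3p + 10(1−p) = −7p + 10.
Setting these equal: 2p + 4 = −7p + 10 ⇒ 9p = 6 ⇒ p = 2/3, and the value is (2)·(2/3) + 4 = 16/3.
For Column: with q = P(1), equating II's and III's payoffs gives 3q + 3 = −6q + 10 ⇒ q = 7/9.

1/3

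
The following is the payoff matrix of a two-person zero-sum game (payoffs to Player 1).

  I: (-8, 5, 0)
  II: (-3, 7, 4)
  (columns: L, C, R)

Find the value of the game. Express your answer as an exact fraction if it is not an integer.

Row minima: I → -8, II → -3; maximin = -3.
Column maxima: L → -3, C → 7, R → 4; minimax = -3.
Since maximin = minimax = -3, there is a saddle point and the value is -3.

-3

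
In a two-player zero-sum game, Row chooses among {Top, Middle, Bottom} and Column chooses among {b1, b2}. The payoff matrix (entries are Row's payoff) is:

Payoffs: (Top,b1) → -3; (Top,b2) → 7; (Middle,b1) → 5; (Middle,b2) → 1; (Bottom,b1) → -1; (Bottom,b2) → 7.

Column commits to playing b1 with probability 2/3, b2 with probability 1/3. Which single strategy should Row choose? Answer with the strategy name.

Expected payoff of Top: (2/3)·(-3) + (1/3)·7 = 1/3.
Expected payoff of Middle: (2/3)·5 + (1/3)·1 = 11/3.
Expected payoff of Bottom: (2/3)·(-1) + (1/3)·7 = 5/3.
The largest is 11/3, so Row's best response is Middle.

Middle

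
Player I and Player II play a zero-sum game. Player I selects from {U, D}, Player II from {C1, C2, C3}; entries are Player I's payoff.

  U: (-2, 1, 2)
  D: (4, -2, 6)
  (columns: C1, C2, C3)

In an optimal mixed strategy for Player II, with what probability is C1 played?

Row minima: U → -2, D → -2; maximin = -2.
Column maxima: C1 → 4, C2 → 1, C3 → 6; minimax = 1.
-2 ≠ 1, so there is no saddle point; optimal play is mixed.
C3 is strictly dominated by C1 (it gives Player I strictly more in every row), so Player II never plays it.
On the remaining 2×2 (U, D vs C1, C2):
Let Player I play U with probability p. Expected payoff against C1: (-2)p + 4(1−p) = −6p + 4; against C2: 1p + (-2)(1−p) = 3p − 2.
Setting these equal: −6p + 4 = 3p − 2 ⇒ −9p = -6 ⇒ p = 2/3, and the value is (-6)·(2/3) + 4 = 0.
For Player II: with q = P(C1), equating U's and D's payoffs gives −3q + 1 = 6q − 2 ⇒ q = 1/3.

1/3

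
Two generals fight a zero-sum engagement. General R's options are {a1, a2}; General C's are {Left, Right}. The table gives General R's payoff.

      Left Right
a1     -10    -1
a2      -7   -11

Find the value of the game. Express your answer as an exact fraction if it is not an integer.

Row minima: a1 → -10, a2 → -11; maximin = -10.
Column maxima: Left → -7, Right → -1; minimax = -7.
-10 ≠ -7, so there is no saddle point; optimal play is mixed.
Let General R play a1 with probability p. Expected payoff against Left: (-10)p + (-7)(1−p) = −3p − 7; against Right: (-1)p + (-11)(1−p) = 10p − 11.
Setting these equal: −3p − 7 = 10p − 11 ⇒ −13p = -4 ⇒ p = 4/13, and the value is (-3)·(4/13) − 7 = -103/13.
For General C: with q = P(Left), equating a1's and a2's payoffs gives −9q − 1 = 4q − 11 ⇒ q = 10/13.

-103/13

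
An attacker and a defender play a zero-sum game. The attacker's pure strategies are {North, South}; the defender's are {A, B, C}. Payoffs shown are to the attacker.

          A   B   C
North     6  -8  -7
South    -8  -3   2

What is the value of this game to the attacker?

Row minima: North → -8, South → -8; maximin = -8.
Column maxima: A → 6, B → -3, C → 2; minimax = -3.
-8 ≠ -3, so there is no saddle point; optimal play is mixed.
C is strictly dominated by B (it gives the attacker strictly more in every row), so the defender never plays it.
On the remaining 2×2 (North, South vs A, B):
Let the attacker play North with probability p. Expected payoff against A: 6p + (-8)(1−p) = 14p − 8; against B: (-8)p + (-3)(1−p) = −5p − 3.
Setting these equal: 14p − 8 = −5p − 3 ⇒ 19p = 5 ⇒ p = 5/19, and the value is (14)·(5/19) − 8 = -82/19.
For the defender: with q = P(A), equating North's and South's payoffs gives 14q − 8 = −5q − 3 ⇒ q = 5/19.

-82/19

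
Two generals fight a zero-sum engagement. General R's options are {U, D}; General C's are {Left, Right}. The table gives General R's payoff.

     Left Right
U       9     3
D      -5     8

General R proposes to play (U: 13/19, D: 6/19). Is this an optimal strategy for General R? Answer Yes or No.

Against Left this mix gives (13/19)·9 + (6/19)·(-5) = 87/19.
Against Right this mix gives (13/19)·3 + (6/19)·8 = 87/19.
All of General C's active replies (Left, Right) yield 87/19, and no column does worse for General R. The mix makes General C indifferent and guarantees 87/19, so it is optimal.

Yes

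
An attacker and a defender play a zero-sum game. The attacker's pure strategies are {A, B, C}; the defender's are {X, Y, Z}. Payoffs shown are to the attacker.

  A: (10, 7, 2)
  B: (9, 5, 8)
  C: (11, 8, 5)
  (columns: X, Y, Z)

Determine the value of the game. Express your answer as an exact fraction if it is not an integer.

Row minima: A → 2, B → 5, C → 5; maximin = 5.
Column maxima: X → 11, Y → 8, Z → 8; minimax = 8.
5 ≠ 8, so there is no saddle point; optimal play is mixed.
A is strictly dominated by C, so the attacker never plays it.
X is strictly dominated by Y (it gives the attacker strictly more in every row), so the defender never plays it.
On the remaining 2×2 (B, C vs Y, Z):
Let the attacker play B with probability p. Expected payoff against Y: 5p + 8(1−p) = −3p + 8; against Z: 8p + 5(1−p) = 3p + 5.
Setting these equal: −3p + 8 = 3p + 5 ⇒ −6p = -3 ⇒ p = 1/2, and the value is (-3)·(1/2) + 8 = 13/2.
For the defender: with q = P(Y), equating B's and C's payoffs gives −3q + 8 = 3q + 5 ⇒ q = 1/2.

13/2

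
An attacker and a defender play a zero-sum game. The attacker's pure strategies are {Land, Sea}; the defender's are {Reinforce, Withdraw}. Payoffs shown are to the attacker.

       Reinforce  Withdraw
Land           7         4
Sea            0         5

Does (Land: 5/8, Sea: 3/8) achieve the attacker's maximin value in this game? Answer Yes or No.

Yes

Against Reinforce this mix gives (5/8)·7 + (3/8)·0 = 35/8.
Against Withdraw this mix gives (5/8)·4 + (3/8)·5 = 35/8.
All of the defender's active replies (Reinforce, Withdraw) yield 35/8, and no column does worse for the attacker. The mix makes the defender indifferent and guarantees 35/8, so it is optimal.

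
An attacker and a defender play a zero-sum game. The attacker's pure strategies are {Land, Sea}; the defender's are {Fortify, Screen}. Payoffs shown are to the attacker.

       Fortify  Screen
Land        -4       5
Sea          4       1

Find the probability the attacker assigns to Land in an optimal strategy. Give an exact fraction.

Row minima: Land → -4, Sea → 1; maximin = 1.
Column maxima: Fortify → 4, Screen → 5; minimax = 4.
1 ≠ 4, so there is no saddle point; optimal play is mixed.
Let the attacker play Land with probability p. Expected payoff against Fortify: (-4)p + 4(1−p) = −8p + 4; against Screen: 5p + 1(1−p) = 4p + 1.
Setting these equal: −8p + 4 = 4p + 1 ⇒ −12p = -3 ⇒ p = 1/4, and the value is (-8)·(1/4) + 4 = 2.
For the defender: with q = P(Fortify), equating Land's and Sea's payoffs gives −9q + 5 = 3q + 1 ⇒ q = 1/3.

1/4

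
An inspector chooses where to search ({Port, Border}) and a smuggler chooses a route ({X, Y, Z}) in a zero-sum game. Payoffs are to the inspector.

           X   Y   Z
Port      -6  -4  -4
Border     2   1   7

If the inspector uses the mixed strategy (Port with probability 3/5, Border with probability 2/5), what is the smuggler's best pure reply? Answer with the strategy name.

X

If the smuggler plays X, the inspector's expected payoff is (3/5)·(-6) + (2/5)·2 = -14/5.
If the smuggler plays Y, the inspector's expected payoff is (3/5)·(-4) + (2/5)·1 = -2.
If the smuggler plays Z, the inspector's expected payoff is (3/5)·(-4) + (2/5)·7 = 2/5.
The smuggler minimizes the inspector's payoff; the smallest is -14/5, so the best response is X.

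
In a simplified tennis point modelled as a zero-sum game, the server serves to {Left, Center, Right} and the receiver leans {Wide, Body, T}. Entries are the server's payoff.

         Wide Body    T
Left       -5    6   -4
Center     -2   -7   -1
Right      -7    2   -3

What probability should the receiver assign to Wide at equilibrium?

13/16

Row minima: Left → -5, Center → -7, Right → -7; maximin = -5.
Column maxima: Wide → -2, Body → 6, T → -1; minimax = -2.
-5 ≠ -2, so there is no saddle point; optimal play is mixed.
T is strictly dominated by Wide (it gives the server strictly more in every row), so the receiver never plays it.
With T eliminated, Right is strictly dominated by Left (Left gives the server strictly more in every remaining column), so the server never plays it.
On the remaining 2×2 (Left, Center vs Wide, Body):
Let the server play Left with probability p. Expected payoff against Wide: (-5)p + (-2)(1−p) = −3p − 2; against Body: 6p + (-7)(1−p) = 13p − 7.
Setting these equal: −3p − 2 = 13p − 7 ⇒ −16p = -5 ⇒ p = 5/16, and the value is (-3)·(5/16) − 2 = -47/16.
For the receiver: with q = P(Wide), equating Left's and Center's payoffs gives −11q + 6 = 5q − 7 ⇒ q = 13/16.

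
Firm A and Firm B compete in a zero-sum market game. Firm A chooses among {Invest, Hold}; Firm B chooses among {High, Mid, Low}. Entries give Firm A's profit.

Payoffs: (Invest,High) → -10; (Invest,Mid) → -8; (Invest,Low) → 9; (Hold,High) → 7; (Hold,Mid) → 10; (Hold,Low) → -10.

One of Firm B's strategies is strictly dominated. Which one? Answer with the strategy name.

High holds Firm A's payoff strictly below Mid in every row: -10 < -8, 7 < 10.
So Mid is strictly dominated for Firm B.

Mid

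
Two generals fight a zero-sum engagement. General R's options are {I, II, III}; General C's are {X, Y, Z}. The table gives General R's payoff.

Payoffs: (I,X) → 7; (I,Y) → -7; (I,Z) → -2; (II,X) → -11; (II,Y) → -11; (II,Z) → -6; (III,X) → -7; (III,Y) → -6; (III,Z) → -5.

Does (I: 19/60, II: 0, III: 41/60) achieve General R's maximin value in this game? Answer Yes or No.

No

Against X this mix gives (19/60)·7 + (41/60)·(-7) = -77/30.
Against Y this mix gives (19/60)·(-7) + (41/60)·(-6) = -379/60.
Against Z this mix gives (19/60)·(-2) + (41/60)·(-5) = -81/20.
General C will play Y, holding General R to -379/60. Shifting weight toward the row that does better against Y would raise this floor (the equalizing mix achieves -91/15 against both Y and X), so the proposed strategy is not optimal.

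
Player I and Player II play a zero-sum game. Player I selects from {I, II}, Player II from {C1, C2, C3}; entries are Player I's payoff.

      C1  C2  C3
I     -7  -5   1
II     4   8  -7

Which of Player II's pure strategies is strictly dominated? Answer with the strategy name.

C1 holds Player I's payoff strictly below C2 in every row: -7 < -5, 4 < 8.
So C2 is strictly dominated for Player II.

C2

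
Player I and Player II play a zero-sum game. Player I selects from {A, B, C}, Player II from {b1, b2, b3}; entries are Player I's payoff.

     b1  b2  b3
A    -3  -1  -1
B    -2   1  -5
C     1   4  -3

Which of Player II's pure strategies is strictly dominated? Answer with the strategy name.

b2

b1 holds Player I's payoff strictly below b2 in every row: -3 < -1, -2 < 1, 1 < 4.
So b2 is strictly dominated for Player II.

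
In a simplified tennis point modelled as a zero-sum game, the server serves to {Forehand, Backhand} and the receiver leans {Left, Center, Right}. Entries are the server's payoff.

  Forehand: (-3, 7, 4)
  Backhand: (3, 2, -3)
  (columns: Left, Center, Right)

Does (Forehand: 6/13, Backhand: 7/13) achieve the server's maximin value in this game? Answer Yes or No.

Against Left this mix gives (6/13)·(-3) + (7/13)·3 = 3/13.
Against Center this mix gives (6/13)·7 + (7/13)·2 = 56/13.
Against Right this mix gives (6/13)·4 + (7/13)·(-3) = 3/13.
All of the receiver's active replies (Left, Right) yield 3/13, and no column does worse for the server. The mix makes the receiver indifferent and guarantees 3/13, so it is optimal.

Yes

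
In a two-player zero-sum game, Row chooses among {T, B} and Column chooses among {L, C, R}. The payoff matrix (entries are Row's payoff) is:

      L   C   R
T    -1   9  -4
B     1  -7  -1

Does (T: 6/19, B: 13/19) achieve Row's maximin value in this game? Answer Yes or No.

Yes

Against L this mix gives (6/19)·(-1) + (13/19)·1 = 7/19.
Against C this mix gives (6/19)·9 + (13/19)·(-7) = -37/19.
Against R this mix gives (6/19)·(-4) + (13/19)·(-1) = -37/19.
All of Column's active replies (C, R) yield -37/19, and no column does worse for Row. The mix makes Column indifferent and guarantees -37/19, so it is optimal.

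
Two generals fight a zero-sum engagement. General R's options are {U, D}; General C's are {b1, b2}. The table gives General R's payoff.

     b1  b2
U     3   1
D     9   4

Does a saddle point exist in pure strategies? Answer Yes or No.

Yes

Row minima: U → 1, D → 4; maximin = 4.
Column maxima: b1 → 9, b2 → 4; minimax = 4.
maximin = minimax = 4, so a saddle point exists.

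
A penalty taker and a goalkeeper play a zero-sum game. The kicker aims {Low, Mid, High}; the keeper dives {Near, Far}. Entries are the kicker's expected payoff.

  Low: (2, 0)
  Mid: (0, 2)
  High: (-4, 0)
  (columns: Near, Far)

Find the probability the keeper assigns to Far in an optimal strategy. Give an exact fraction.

1/2

Row minima: Low → 0, Mid → 0, High → -4; maximin = 0.
Column maxima: Near → 2, Far → 2; minimax = 2.
0 ≠ 2, so there is no saddle point; optimal play is mixed.
High is strictly dominated by Mid, so the kicker never plays it.
On the remaining 2×2 (Low, Mid vs Near, Far):
Let the kicker play Low with probability p. Expected payoff against Near: 2p + 0(1−p) = 2p; against Far: 0p + 2(1−p) = −2p + 2.
Setting these equal: 2p = −2p + 2 ⇒ 4p = 2 ⇒ p = 1/2, and the value is (2)·(1/2) = 1.
For the keeper: with q = P(Near), equating Low's and Mid's payoffs gives 2q = −2q + 2 ⇒ q = 1/2.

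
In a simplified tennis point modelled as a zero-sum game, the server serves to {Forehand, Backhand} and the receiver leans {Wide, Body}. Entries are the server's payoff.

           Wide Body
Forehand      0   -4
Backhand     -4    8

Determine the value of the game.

Row minima: Forehand → -4, Backhand → -4; maximin = -4.
Column maxima: Wide → 0, Body → 8; minimax = 0.
-4 ≠ 0, so there is no saddle point; optimal play is mixed.
Let the server play Forehand with probability p. Expected payoff against Wide: 0p + (-4)(1−p) = 4p − 4; against Body: (-4)p + 8(1−p) = −12p + 8.
Setting these equal: 4p − 4 = −12p + 8 ⇒ 16p = 12 ⇒ p = 3/4, and the value is (4)·(3/4) − 4 = -1.
For the receiver: with q = P(Wide), equating Forehand's and Backhand's payoffs gives 4q − 4 = −12q + 8 ⇒ q = 3/4.

-1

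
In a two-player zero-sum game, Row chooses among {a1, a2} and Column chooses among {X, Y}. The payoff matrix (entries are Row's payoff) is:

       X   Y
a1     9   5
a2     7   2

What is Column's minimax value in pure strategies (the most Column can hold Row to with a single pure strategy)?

5

Column maxima: X → 9, Y → 5.
The smallest of these is 5.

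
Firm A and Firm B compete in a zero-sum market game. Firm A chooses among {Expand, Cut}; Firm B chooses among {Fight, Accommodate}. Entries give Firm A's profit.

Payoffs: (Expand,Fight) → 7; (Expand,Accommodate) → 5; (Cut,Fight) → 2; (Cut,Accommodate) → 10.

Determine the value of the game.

Row minima: Expand → 5, Cut → 2; maximin = 5.
Column maxima: Fight → 7, Accommodate → 10; minimax = 7.
5 ≠ 7, so there is no saddle point; optimal play is mixed.
Let Firm A play Expand with probability p. Expected payoff against Fight: 7p + 2(1−p) = 5p + 2; against Accommodate: 5p + 10(1−p) = −5p + 10.
Setting these equal: 5p + 2 = −5p + 10 ⇒ 10p = 8 ⇒ p = 4/5, and the value is (5)·(4/5) + 2 = 6.
For Firm B: with q = P(Fight), equating Expand's and Cut's payoffs gives 2q + 5 = −8q + 10 ⇒ q = 1/2.

6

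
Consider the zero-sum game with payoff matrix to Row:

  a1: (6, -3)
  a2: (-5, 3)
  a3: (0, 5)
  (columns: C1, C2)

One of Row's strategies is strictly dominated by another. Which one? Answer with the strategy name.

a2

a3 gives a strictly higher payoff than a2 against every column: 0 > -5, 5 > 3.
So a2 is strictly dominated and Row never plays it.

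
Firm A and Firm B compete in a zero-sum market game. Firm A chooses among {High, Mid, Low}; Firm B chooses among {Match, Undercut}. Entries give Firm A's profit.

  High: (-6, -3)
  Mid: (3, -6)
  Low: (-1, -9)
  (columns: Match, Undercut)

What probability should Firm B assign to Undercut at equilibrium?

Row minima: High → -6, Mid → -6, Low → -9; maximin = -6.
Column maxima: Match → 3, Undercut → -3; minimax = -3.
-6 ≠ -3, so there is no saddle point; optimal play is mixed.
Low is strictly dominated by Mid, so Firm A never plays it.
On the remaining 2×2 (High, Mid vs Match, Undercut):
Let Firm A play High with probability p. Expected payoff against Match: (-6)p + 3(1−p) = −9p + 3; against Undercut: (-3)p + (-6)(1−p) = 3p − 6.
Setting these equal: −9p + 3 = 3p − 6 ⇒ −12p = -9 ⇒ p = 3/4, and the value is (-9)·(3/4) + 3 = -15/4.
For Firm B: with q = P(Match), equating High's and Mid's payoffs gives −3q − 3 = 9q − 6 ⇒ q = 1/4.

3/4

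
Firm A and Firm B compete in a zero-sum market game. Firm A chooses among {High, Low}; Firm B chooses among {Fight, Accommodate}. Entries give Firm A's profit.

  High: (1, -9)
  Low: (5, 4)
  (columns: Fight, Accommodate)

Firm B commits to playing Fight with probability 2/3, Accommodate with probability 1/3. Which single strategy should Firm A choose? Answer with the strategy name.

Low

Expected payoff of High: (2/3)·1 + (1/3)·(-9) = -7/3.
Expected payoff of Low: (2/3)·5 + (1/3)·4 = 14/3.
The largest is 14/3, so Firm A's best response is Low.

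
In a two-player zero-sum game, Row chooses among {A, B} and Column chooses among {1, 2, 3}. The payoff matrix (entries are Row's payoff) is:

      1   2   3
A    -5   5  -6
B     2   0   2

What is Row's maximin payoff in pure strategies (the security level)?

0

Row minima: A → -6, B → 0.
The best of these is 0.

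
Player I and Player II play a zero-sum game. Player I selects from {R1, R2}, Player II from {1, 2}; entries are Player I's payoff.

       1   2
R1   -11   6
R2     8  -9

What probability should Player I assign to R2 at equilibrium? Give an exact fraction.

1/2

Row minima: R1 → -11, R2 → -9; maximin = -9.
Column maxima: 1 → 8, 2 → 6; minimax = 6.
-9 ≠ 6, so there is no saddle point; optimal play is mixed.
Let Player I play R1 with probability p. Expected payoff against 1: (-11)p + 8(1−p) = −19p + 8; against 2: 6p + (-9)(1−p) = 15p − 9.
Setting these equal: −19p + 8 = 15p − 9 ⇒ −34p = -17 ⇒ p = 1/2, and the value is (-19)·(1/2) + 8 = -3/2.
For Player II: with q = P(1), equating R1's and R2's payoffs gives −17q + 6 = 17q − 9 ⇒ q = 15/34.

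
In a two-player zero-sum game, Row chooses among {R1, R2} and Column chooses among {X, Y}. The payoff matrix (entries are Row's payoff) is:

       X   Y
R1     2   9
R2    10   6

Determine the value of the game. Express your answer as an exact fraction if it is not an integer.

Row minima: R1 → 2, R2 → 6; maximin = 6.
Column maxima: X → 10, Y → 9; minimax = 9.
6 ≠ 9, so there is no saddle point; optimal play is mixed.
Let Row play R1 with probability p. Expected payoff against X: 2p + 10(1−p) = −8p + 10; against Y: 9p + 6(1−p) = 3p + 6.
Setting these equal: −8p + 10 = 3p + 6 ⇒ −11p = -4 ⇒ p = 4/11, and the value is (-8)·(4/11) + 10 = 78/11.
For Column: with q = P(X), equating R1's and R2's payoffs gives −7q + 9 = 4q + 6 ⇒ q = 3/11.

78/11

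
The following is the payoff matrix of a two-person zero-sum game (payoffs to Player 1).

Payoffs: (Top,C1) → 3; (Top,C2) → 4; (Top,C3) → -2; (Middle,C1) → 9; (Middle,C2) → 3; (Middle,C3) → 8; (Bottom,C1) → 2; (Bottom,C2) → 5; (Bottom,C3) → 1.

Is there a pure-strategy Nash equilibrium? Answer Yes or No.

Row minima: Top → -2, Middle → 3, Bottom → 1; maximin = 3.
Column maxima: C1 → 9, C2 → 5, C3 → 8; minimax = 5.
3 ≠ 5, so no pure-strategy equilibrium exists.

No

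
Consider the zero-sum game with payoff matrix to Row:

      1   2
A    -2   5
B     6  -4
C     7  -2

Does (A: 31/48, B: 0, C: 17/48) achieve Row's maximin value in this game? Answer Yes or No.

No

Against 1 this mix gives (31/48)·(-2) + (17/48)·7 = 19/16.
Against 2 this mix gives (31/48)·5 + (17/48)·(-2) = 121/48.
Column will play 1, holding Row to 19/16. Shifting weight toward the row that does better against 1 would raise this floor (the equalizing mix achieves 31/16 against both 1 and 2), so the proposed strategy is not optimal.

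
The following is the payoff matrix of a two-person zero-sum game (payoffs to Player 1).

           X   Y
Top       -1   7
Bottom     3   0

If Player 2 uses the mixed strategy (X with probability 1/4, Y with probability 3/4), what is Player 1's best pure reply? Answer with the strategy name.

Expected payoff of Top: (1/4)·(-1) + (3/4)·7 = 5.
Expected payoff of Bottom: (1/4)·3 + (3/4)·0 = 3/4.
The largest is 5, so Player 1's best response is Top.

Top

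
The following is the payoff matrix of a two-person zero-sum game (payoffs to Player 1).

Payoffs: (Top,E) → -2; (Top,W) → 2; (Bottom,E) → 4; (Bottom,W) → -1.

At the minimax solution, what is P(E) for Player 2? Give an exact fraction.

1/3

Row minima: Top → -2, Bottom → -1; maximin = -1.
Column maxima: E → 4, W → 2; minimax = 2.
-1 ≠ 2, so there is no saddle point; optimal play is mixed.
Let Player 1 play Top with probability p. Expected payoff against E: (-2)p + 4(1−p) = −6p + 4; against W: 2p + (-1)(1−p) = 3p − 1.
Setting these equal: −6p + 4 = 3p − 1 ⇒ −9p = -5 ⇒ p = 5/9, and the value is (-6)·(5/9) + 4 = 2/3.
For Player 2: with q = P(E), equating Top's and Bottom's payoffs gives −4q + 2 = 5q − 1 ⇒ q = 1/3.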